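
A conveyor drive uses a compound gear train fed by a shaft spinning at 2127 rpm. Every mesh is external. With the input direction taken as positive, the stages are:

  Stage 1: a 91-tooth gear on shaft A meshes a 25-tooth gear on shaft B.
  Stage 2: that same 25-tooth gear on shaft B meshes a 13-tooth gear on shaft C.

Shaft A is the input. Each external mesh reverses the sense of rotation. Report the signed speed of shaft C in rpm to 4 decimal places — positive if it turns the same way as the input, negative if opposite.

+14889.0000 rpm (same as input, |ω| = 14889.0000 rpm)

Stage 1 [91T→25T]: ω = 2127.0000×91/25 = 7742.2800 rpm, dir flips to −; running = −7742.2800
Stage 2 [25T→13T]: ω = 7742.2800×25/13 = 14889.0000 rpm, dir flips to +; running = +14889.0000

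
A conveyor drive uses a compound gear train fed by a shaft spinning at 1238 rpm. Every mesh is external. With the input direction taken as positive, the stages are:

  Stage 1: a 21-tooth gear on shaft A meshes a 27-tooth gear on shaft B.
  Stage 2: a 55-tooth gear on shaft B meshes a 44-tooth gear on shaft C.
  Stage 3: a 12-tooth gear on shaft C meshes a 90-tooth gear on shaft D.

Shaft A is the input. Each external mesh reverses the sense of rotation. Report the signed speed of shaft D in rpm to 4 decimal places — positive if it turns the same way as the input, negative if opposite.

-160.4815 rpm (opposite to input, |ω| = 160.4815 rpm)

Stage 1 [21T→27T]: ω = 1238.0000×21/27 = 962.8889 rpm, dir flips to −; running = −962.8889
Stage 2 [55T→44T]: ω = 962.8889×55/44 = 1203.6111 rpm, dir flips to +; running = +1203.6111
Stage 3 [12T→90T]: ω = 1203.6111×12/90 = 160.4815 rpm, dir flips to −; running = −160.4815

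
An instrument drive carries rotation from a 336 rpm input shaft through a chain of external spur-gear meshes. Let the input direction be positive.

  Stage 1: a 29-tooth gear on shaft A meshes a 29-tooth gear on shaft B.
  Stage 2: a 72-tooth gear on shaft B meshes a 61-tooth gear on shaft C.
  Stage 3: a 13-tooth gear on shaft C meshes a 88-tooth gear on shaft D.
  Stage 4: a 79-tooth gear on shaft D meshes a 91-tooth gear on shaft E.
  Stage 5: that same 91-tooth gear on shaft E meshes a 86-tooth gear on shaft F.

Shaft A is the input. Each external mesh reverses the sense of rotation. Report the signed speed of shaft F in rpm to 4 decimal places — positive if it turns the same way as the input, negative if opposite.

-53.8185 rpm (opposite to input, |ω| = 53.8185 rpm)

Stage 1 [29T→29T]: ω = 336.0000×29/29 = 336.0000 rpm, dir flips to −; running = −336.0000
Stage 2 [72T→61T]: ω = 336.0000×72/61 = 396.5902 rpm, dir flips to +; running = +396.5902
Stage 3 [13T→88T]: ω = 396.5902×13/88 = 58.5872 rpm, dir flips to −; running = −58.5872
Stage 4 [79T→91T]: ω = 58.5872×79/91 = 50.8614 rpm, dir flips to +; running = +50.8614
Stage 5 [91T→86T]: ω = 50.8614×91/86 = 53.8185 rpm, dir flips to −; running = −53.8185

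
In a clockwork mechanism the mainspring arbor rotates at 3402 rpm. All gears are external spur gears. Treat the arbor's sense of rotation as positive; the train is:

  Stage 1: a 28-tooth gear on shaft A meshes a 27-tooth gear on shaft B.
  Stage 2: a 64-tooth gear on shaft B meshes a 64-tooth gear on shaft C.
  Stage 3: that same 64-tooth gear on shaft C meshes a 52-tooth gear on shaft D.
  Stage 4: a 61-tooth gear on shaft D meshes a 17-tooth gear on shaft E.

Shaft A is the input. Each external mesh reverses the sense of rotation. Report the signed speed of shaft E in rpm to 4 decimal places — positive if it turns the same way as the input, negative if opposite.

+15580.6697 rpm (same as input, |ω| = 15580.6697 rpm)

Stage 1 [28T→27T]: ω = 3402.0000×28/27 = 3528.0000 rpm, dir flips to −; running = −3528.0000
Stage 2 [64T→64T]: ω = 3528.0000×64/64 = 3528.0000 rpm, dir flips to +; running = +3528.0000
Stage 3 [64T→52T]: ω = 3528.0000×64/52 = 4342.1538 rpm, dir flips to −; running = −4342.1538
Stage 4 [61T→17T]: ω = 4342.1538×61/17 = 15580.6697 rpm, dir flips to +; running = +15580.6697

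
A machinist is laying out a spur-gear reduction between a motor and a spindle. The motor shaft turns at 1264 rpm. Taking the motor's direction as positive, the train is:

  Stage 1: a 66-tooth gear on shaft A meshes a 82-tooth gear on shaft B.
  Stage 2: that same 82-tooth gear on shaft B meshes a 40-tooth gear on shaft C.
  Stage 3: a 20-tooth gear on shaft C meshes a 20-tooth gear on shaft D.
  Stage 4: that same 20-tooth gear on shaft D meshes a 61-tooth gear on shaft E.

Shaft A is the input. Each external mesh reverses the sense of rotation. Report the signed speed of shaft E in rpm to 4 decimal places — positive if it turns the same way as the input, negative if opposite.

Stage 1 [66T→82T]: ω = 1264.0000×66/82 = 1017.3659 rpm, dir flips to −; running = −1017.3659
Stage 2 [82T→40T]: ω = 1017.3659×82/40 = 2085.6000 rpm, dir flips to +; running = +2085.6000
Stage 3 [20T→20T]: ω = 2085.6000×20/20 = 2085.6000 rpm, dir flips to −; running = −2085.6000
Stage 4 [20T→61T]: ω = 2085.6000×20/61 = 683.8033 rpm, dir flips to +; running = +683.8033

+683.8033 rpm (same as input, |ω| = 683.8033 rpm)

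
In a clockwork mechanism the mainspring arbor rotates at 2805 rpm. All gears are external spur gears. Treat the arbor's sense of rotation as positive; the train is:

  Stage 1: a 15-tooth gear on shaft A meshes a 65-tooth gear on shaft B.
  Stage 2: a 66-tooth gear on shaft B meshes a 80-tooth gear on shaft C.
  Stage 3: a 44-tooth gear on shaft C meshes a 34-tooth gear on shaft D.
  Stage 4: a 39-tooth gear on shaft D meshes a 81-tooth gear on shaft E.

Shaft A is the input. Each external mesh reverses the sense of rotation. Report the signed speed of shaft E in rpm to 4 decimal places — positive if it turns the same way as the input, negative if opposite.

+332.7500 rpm (same as input, |ω| = 332.7500 rpm)

Stage 1 [15T→65T]: ω = 2805.0000×15/65 = 647.3077 rpm, dir flips to −; running = −647.3077
Stage 2 [66T→80T]: ω = 647.3077×66/80 = 534.0288 rpm, dir flips to +; running = +534.0288
Stage 3 [44T→34T]: ω = 534.0288×44/34 = 691.0962 rpm, dir flips to −; running = −691.0962
Stage 4 [39T→81T]: ω = 691.0962×39/81 = 332.7500 rpm, dir flips to +; running = +332.7500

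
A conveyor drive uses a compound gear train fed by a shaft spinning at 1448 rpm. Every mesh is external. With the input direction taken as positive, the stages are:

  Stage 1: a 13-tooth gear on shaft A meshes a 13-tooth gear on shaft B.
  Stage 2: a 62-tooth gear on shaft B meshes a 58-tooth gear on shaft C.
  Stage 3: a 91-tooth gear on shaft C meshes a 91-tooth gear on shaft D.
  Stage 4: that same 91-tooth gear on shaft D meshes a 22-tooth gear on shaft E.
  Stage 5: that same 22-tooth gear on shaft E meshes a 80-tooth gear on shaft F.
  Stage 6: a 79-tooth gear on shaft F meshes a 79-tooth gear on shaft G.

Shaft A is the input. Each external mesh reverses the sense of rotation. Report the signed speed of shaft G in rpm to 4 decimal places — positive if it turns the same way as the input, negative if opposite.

+1760.6931 rpm (same as input, |ω| = 1760.6931 rpm)

Stage 1 [13T→13T]: ω = 1448.0000×13/13 = 1448.0000 rpm, dir flips to −; running = −1448.0000
Stage 2 [62T→58T]: ω = 1448.0000×62/58 = 1547.8621 rpm, dir flips to +; running = +1547.8621
Stage 3 [91T→91T]: ω = 1547.8621×91/91 = 1547.8621 rpm, dir flips to −; running = −1547.8621
Stage 4 [91T→22T]: ω = 1547.8621×91/22 = 6402.5204 rpm, dir flips to +; running = +6402.5204
Stage 5 [22T→80T]: ω = 6402.5204×22/80 = 1760.6931 rpm, dir flips to −; running = −1760.6931
Stage 6 [79T→79T]: ω = 1760.6931×79/79 = 1760.6931 rpm, dir flips to +; running = +1760.6931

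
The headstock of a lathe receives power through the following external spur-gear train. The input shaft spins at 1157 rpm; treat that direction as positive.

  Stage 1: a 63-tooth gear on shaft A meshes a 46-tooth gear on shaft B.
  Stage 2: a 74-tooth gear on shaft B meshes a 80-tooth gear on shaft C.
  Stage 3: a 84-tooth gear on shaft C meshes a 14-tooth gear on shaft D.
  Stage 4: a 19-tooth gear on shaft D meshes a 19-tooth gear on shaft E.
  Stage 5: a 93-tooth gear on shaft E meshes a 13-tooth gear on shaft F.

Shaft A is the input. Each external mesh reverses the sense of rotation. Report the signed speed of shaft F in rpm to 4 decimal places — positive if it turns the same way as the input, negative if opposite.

-62914.1967 rpm (opposite to input, |ω| = 62914.1967 rpm)

Stage 1 [63T→46T]: ω = 1157.0000×63/46 = 1584.5870 rpm, dir flips to −; running = −1584.5870
Stage 2 [74T→80T]: ω = 1584.5870×74/80 = 1465.7429 rpm, dir flips to +; running = +1465.7429
Stage 3 [84T→14T]: ω = 1465.7429×84/14 = 8794.4576 rpm, dir flips to −; running = −8794.4576
Stage 4 [19T→19T]: ω = 8794.4576×19/19 = 8794.4576 rpm, dir flips to +; running = +8794.4576
Stage 5 [93T→13T]: ω = 8794.4576×93/13 = 62914.1967 rpm, dir flips to −; running = −62914.1967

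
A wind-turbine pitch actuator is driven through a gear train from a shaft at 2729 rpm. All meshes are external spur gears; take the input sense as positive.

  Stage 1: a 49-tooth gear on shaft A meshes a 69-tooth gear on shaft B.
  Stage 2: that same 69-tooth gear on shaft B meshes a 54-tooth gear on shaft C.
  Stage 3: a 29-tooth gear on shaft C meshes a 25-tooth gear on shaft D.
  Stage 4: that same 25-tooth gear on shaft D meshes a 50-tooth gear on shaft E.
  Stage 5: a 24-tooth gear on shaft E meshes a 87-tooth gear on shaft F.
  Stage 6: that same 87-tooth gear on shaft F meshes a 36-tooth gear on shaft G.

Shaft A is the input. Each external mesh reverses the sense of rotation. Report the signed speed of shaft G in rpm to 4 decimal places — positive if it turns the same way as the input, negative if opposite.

Stage 1 [49T→69T]: ω = 2729.0000×49/69 = 1937.9855 rpm, dir flips to −; running = −1937.9855
Stage 2 [69T→54T]: ω = 1937.9855×69/54 = 2476.3148 rpm, dir flips to +; running = +2476.3148
Stage 3 [29T→25T]: ω = 2476.3148×29/25 = 2872.5252 rpm, dir flips to −; running = −2872.5252
Stage 4 [25T→50T]: ω = 2872.5252×25/50 = 1436.2626 rpm, dir flips to +; running = +1436.2626
Stage 5 [24T→87T]: ω = 1436.2626×24/87 = 396.2104 rpm, dir flips to −; running = −396.2104
Stage 6 [87T→36T]: ω = 396.2104×87/36 = 957.5084 rpm, dir flips to +; running = +957.5084

+957.5084 rpm (same as input, |ω| = 957.5084 rpm)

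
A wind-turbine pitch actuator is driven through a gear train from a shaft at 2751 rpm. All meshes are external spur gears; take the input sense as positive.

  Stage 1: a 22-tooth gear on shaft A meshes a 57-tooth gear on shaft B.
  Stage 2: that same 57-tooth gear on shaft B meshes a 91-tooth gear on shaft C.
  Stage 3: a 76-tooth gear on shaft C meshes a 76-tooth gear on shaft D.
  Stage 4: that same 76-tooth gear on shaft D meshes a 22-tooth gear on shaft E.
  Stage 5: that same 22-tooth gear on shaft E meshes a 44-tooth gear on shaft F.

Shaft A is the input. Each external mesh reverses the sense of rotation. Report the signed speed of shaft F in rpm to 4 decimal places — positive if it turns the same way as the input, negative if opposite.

-1148.7692 rpm (opposite to input, |ω| = 1148.7692 rpm)

Stage 1 [22T→57T]: ω = 2751.0000×22/57 = 1061.7895 rpm, dir flips to −; running = −1061.7895
Stage 2 [57T→91T]: ω = 1061.7895×57/91 = 665.0769 rpm, dir flips to +; running = +665.0769
Stage 3 [76T→76T]: ω = 665.0769×76/76 = 665.0769 rpm, dir flips to −; running = −665.0769
Stage 4 [76T→22T]: ω = 665.0769×76/22 = 2297.5385 rpm, dir flips to +; running = +2297.5385
Stage 5 [22T→44T]: ω = 2297.5385×22/44 = 1148.7692 rpm, dir flips to −; running = −1148.7692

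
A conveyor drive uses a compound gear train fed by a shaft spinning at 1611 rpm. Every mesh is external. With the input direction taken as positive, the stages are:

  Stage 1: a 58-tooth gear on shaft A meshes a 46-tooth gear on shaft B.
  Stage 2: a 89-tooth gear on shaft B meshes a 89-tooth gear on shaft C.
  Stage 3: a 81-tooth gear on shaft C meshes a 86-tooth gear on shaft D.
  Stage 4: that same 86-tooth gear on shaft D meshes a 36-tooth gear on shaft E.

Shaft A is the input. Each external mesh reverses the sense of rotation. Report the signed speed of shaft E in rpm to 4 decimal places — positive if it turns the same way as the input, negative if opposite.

Stage 1 [58T→46T]: ω = 1611.0000×58/46 = 2031.2609 rpm, dir flips to −; running = −2031.2609
Stage 2 [89T→89T]: ω = 2031.2609×89/89 = 2031.2609 rpm, dir flips to +; running = +2031.2609
Stage 3 [81T→86T]: ω = 2031.2609×81/86 = 1913.1643 rpm, dir flips to −; running = −1913.1643
Stage 4 [86T→36T]: ω = 1913.1643×86/36 = 4570.3370 rpm, dir flips to +; running = +4570.3370

+4570.3370 rpm (same as input, |ω| = 4570.3370 rpm)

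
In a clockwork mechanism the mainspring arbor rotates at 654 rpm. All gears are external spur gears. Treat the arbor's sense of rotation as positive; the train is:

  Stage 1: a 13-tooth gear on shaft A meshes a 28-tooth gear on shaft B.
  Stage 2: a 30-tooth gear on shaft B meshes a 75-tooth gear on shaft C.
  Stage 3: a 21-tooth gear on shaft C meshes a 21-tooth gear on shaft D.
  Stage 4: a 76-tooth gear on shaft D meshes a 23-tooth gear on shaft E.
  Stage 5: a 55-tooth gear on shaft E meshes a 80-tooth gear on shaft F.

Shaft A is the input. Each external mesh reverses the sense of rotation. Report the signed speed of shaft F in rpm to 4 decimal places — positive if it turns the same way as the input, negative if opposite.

Stage 1 [13T→28T]: ω = 654.0000×13/28 = 303.6429 rpm, dir flips to −; running = −303.6429
Stage 2 [30T→75T]: ω = 303.6429×30/75 = 121.4571 rpm, dir flips to +; running = +121.4571
Stage 3 [21T→21T]: ω = 121.4571×21/21 = 121.4571 rpm, dir flips to −; running = −121.4571
Stage 4 [76T→23T]: ω = 121.4571×76/23 = 401.3366 rpm, dir flips to +; running = +401.3366
Stage 5 [55T→80T]: ω = 401.3366×55/80 = 275.9189 rpm, dir flips to −; running = −275.9189

-275.9189 rpm (opposite to input, |ω| = 275.9189 rpm)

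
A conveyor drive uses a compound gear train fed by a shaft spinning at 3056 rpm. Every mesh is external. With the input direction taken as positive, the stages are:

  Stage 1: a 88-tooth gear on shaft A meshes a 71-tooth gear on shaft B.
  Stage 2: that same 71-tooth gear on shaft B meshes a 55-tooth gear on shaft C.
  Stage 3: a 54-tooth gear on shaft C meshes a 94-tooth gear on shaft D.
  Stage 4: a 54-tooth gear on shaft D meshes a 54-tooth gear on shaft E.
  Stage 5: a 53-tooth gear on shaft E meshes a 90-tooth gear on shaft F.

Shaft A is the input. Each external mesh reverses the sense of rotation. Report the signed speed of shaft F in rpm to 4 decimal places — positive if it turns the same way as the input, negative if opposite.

Stage 1 [88T→71T]: ω = 3056.0000×88/71 = 3787.7183 rpm, dir flips to −; running = −3787.7183
Stage 2 [71T→55T]: ω = 3787.7183×71/55 = 4889.6000 rpm, dir flips to +; running = +4889.6000
Stage 3 [54T→94T]: ω = 4889.6000×54/94 = 2808.9191 rpm, dir flips to −; running = −2808.9191
Stage 4 [54T→54T]: ω = 2808.9191×54/54 = 2808.9191 rpm, dir flips to +; running = +2808.9191
Stage 5 [53T→90T]: ω = 2808.9191×53/90 = 1654.1413 rpm, dir flips to −; running = −1654.1413

-1654.1413 rpm (opposite to input, |ω| = 1654.1413 rpm)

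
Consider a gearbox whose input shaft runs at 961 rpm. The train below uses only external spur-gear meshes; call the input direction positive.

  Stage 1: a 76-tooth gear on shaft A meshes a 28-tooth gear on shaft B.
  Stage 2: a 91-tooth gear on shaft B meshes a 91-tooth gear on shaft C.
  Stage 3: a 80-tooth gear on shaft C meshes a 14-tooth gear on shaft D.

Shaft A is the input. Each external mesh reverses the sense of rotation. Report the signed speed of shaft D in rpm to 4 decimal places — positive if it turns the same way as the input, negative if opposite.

-14905.3061 rpm (opposite to input, |ω| = 14905.3061 rpm)

Stage 1 [76T→28T]: ω = 961.0000×76/28 = 2608.4286 rpm, dir flips to −; running = −2608.4286
Stage 2 [91T→91T]: ω = 2608.4286×91/91 = 2608.4286 rpm, dir flips to +; running = +2608.4286
Stage 3 [80T→14T]: ω = 2608.4286×80/14 = 14905.3061 rpm, dir flips to −; running = −14905.3061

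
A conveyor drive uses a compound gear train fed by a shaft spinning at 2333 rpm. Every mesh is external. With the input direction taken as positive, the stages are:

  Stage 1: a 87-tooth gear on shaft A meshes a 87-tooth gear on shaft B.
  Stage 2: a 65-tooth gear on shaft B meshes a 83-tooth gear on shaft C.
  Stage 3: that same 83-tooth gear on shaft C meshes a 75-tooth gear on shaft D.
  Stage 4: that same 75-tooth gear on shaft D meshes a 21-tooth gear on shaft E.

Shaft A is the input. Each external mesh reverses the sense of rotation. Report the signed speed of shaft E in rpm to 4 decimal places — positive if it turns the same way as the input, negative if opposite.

Stage 1 [87T→87T]: ω = 2333.0000×87/87 = 2333.0000 rpm, dir flips to −; running = −2333.0000
Stage 2 [65T→83T]: ω = 2333.0000×65/83 = 1827.0482 rpm, dir flips to +; running = +1827.0482
Stage 3 [83T→75T]: ω = 1827.0482×83/75 = 2021.9333 rpm, dir flips to −; running = −2021.9333
Stage 4 [75T→21T]: ω = 2021.9333×75/21 = 7221.1905 rpm, dir flips to +; running = +7221.1905

+7221.1905 rpm (same as input, |ω| = 7221.1905 rpm)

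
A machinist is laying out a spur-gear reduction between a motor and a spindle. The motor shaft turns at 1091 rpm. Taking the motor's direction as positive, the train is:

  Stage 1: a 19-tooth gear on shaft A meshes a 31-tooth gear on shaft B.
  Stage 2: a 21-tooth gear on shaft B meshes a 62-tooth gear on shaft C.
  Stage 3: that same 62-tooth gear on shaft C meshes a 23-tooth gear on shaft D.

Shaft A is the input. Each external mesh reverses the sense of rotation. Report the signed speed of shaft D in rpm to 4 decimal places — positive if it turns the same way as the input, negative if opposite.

Stage 1 [19T→31T]: ω = 1091.0000×19/31 = 668.6774 rpm, dir flips to −; running = −668.6774
Stage 2 [21T→62T]: ω = 668.6774×21/62 = 226.4875 rpm, dir flips to +; running = +226.4875
Stage 3 [62T→23T]: ω = 226.4875×62/23 = 610.5316 rpm, dir flips to −; running = −610.5316

-610.5316 rpm (opposite to input, |ω| = 610.5316 rpm)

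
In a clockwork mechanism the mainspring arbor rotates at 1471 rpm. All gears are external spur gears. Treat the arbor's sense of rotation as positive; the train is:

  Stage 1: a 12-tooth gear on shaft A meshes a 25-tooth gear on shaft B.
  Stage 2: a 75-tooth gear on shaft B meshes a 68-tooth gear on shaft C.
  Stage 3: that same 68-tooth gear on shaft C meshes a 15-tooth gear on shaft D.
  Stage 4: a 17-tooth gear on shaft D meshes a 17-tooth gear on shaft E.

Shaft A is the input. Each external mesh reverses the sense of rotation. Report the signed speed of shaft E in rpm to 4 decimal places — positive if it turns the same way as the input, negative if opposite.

+3530.4000 rpm (same as input, |ω| = 3530.4000 rpm)

Stage 1 [12T→25T]: ω = 1471.0000×12/25 = 706.0800 rpm, dir flips to −; running = −706.0800
Stage 2 [75T→68T]: ω = 706.0800×75/68 = 778.7647 rpm, dir flips to +; running = +778.7647
Stage 3 [68T→15T]: ω = 778.7647×68/15 = 3530.4000 rpm, dir flips to −; running = −3530.4000
Stage 4 [17T→17T]: ω = 3530.4000×17/17 = 3530.4000 rpm, dir flips to +; running = +3530.4000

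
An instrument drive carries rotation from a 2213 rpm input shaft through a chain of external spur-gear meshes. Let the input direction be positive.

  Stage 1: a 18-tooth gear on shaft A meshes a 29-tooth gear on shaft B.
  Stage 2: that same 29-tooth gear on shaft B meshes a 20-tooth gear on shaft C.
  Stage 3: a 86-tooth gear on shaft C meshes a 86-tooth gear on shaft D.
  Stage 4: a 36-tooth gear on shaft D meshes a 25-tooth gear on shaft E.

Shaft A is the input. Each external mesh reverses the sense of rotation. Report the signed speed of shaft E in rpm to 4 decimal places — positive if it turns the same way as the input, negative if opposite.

Stage 1 [18T→29T]: ω = 2213.0000×18/29 = 1373.5862 rpm, dir flips to −; running = −1373.5862
Stage 2 [29T→20T]: ω = 1373.5862×29/20 = 1991.7000 rpm, dir flips to +; running = +1991.7000
Stage 3 [86T→86T]: ω = 1991.7000×86/86 = 1991.7000 rpm, dir flips to −; running = −1991.7000
Stage 4 [36T→25T]: ω = 1991.7000×36/25 = 2868.0480 rpm, dir flips to +; running = +2868.0480

+2868.0480 rpm (same as input, |ω| = 2868.0480 rpm)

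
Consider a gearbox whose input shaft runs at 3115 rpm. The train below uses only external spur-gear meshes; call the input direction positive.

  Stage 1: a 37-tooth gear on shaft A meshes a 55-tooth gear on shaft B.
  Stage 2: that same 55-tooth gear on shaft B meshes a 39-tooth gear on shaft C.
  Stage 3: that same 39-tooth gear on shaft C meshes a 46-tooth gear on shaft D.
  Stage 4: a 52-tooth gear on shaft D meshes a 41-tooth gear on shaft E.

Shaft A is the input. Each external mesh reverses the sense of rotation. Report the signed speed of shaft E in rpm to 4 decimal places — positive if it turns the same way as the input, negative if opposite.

+3177.7625 rpm (same as input, |ω| = 3177.7625 rpm)

Stage 1 [37T→55T]: ω = 3115.0000×37/55 = 2095.5455 rpm, dir flips to −; running = −2095.5455
Stage 2 [55T→39T]: ω = 2095.5455×55/39 = 2955.2564 rpm, dir flips to +; running = +2955.2564
Stage 3 [39T→46T]: ω = 2955.2564×39/46 = 2505.5435 rpm, dir flips to −; running = −2505.5435
Stage 4 [52T→41T]: ω = 2505.5435×52/41 = 3177.7625 rpm, dir flips to +; running = +3177.7625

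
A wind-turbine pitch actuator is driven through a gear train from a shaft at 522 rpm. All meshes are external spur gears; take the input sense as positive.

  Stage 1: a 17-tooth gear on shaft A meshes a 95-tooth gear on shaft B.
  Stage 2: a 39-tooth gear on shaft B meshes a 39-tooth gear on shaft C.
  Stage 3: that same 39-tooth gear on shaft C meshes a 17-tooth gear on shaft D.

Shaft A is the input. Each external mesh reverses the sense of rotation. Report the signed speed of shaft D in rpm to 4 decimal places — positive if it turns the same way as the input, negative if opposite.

Stage 1 [17T→95T]: ω = 522.0000×17/95 = 93.4105 rpm, dir flips to −; running = −93.4105
Stage 2 [39T→39T]: ω = 93.4105×39/39 = 93.4105 rpm, dir flips to +; running = +93.4105
Stage 3 [39T→17T]: ω = 93.4105×39/17 = 214.2947 rpm, dir flips to −; running = −214.2947

-214.2947 rpm (opposite to input, |ω| = 214.2947 rpm)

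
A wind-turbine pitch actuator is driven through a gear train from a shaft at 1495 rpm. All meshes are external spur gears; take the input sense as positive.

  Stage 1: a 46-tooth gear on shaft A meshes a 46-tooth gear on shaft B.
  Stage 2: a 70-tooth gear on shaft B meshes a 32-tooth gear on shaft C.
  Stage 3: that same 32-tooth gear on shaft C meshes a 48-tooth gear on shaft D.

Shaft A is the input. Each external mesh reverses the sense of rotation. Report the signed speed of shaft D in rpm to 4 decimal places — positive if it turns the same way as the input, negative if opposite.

Stage 1 [46T→46T]: ω = 1495.0000×46/46 = 1495.0000 rpm, dir flips to −; running = −1495.0000
Stage 2 [70T→32T]: ω = 1495.0000×70/32 = 3270.3125 rpm, dir flips to +; running = +3270.3125
Stage 3 [32T→48T]: ω = 3270.3125×32/48 = 2180.2083 rpm, dir flips to −; running = −2180.2083

-2180.2083 rpm (opposite to input, |ω| = 2180.2083 rpm)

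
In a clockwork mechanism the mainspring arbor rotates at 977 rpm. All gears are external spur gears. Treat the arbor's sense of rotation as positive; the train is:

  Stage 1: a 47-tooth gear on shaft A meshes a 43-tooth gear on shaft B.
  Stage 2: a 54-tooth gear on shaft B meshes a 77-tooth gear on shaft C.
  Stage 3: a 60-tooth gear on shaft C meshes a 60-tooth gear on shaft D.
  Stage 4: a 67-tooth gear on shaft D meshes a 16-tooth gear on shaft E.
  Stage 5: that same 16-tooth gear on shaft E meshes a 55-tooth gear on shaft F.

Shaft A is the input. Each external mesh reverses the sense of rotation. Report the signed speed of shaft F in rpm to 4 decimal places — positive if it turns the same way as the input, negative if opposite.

-912.3030 rpm (opposite to input, |ω| = 912.3030 rpm)

Stage 1 [47T→43T]: ω = 977.0000×47/43 = 1067.8837 rpm, dir flips to −; running = −1067.8837
Stage 2 [54T→77T]: ω = 1067.8837×54/77 = 748.9055 rpm, dir flips to +; running = +748.9055
Stage 3 [60T→60T]: ω = 748.9055×60/60 = 748.9055 rpm, dir flips to −; running = −748.9055
Stage 4 [67T→16T]: ω = 748.9055×67/16 = 3136.0416 rpm, dir flips to +; running = +3136.0416
Stage 5 [16T→55T]: ω = 3136.0416×16/55 = 912.3030 rpm, dir flips to −; running = −912.3030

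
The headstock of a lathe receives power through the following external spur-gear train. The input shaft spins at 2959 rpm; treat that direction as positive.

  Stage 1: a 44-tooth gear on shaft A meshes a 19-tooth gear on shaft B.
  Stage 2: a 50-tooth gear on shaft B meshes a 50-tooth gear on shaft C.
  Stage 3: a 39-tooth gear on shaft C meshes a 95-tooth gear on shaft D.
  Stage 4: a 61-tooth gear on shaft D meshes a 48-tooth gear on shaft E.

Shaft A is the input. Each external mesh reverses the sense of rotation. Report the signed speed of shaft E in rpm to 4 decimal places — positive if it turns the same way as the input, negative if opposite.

Stage 1 [44T→19T]: ω = 2959.0000×44/19 = 6852.4211 rpm, dir flips to −; running = −6852.4211
Stage 2 [50T→50T]: ω = 6852.4211×50/50 = 6852.4211 rpm, dir flips to +; running = +6852.4211
Stage 3 [39T→95T]: ω = 6852.4211×39/95 = 2813.0992 rpm, dir flips to −; running = −2813.0992
Stage 4 [61T→48T]: ω = 2813.0992×61/48 = 3574.9802 rpm, dir flips to +; running = +3574.9802

+3574.9802 rpm (same as input, |ω| = 3574.9802 rpm)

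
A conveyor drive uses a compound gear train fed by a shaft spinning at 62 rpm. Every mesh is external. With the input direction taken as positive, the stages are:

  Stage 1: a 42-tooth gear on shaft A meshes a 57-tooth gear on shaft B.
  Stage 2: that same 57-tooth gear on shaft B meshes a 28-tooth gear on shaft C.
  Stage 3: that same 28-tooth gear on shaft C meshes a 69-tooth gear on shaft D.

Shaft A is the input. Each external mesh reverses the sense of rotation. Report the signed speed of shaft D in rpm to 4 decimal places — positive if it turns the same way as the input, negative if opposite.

Stage 1 [42T→57T]: ω = 62.0000×42/57 = 45.6842 rpm, dir flips to −; running = −45.6842
Stage 2 [57T→28T]: ω = 45.6842×57/28 = 93.0000 rpm, dir flips to +; running = +93.0000
Stage 3 [28T→69T]: ω = 93.0000×28/69 = 37.7391 rpm, dir flips to −; running = −37.7391

-37.7391 rpm (opposite to input, |ω| = 37.7391 rpm)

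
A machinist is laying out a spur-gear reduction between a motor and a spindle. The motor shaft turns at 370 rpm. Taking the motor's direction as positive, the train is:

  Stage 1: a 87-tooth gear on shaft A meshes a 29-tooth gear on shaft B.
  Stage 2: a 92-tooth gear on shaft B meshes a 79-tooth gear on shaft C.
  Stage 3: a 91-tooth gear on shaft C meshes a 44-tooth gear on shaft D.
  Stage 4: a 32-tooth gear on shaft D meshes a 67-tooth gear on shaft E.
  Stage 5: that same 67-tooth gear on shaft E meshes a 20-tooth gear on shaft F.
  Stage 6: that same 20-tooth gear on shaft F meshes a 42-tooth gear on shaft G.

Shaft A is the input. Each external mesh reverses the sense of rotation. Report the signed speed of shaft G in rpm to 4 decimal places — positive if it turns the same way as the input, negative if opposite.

+2036.9160 rpm (same as input, |ω| = 2036.9160 rpm)

Stage 1 [87T→29T]: ω = 370.0000×87/29 = 1110.0000 rpm, dir flips to −; running = −1110.0000
Stage 2 [92T→79T]: ω = 1110.0000×92/79 = 1292.6582 rpm, dir flips to +; running = +1292.6582
Stage 3 [91T→44T]: ω = 1292.6582×91/44 = 2673.4522 rpm, dir flips to −; running = −2673.4522
Stage 4 [32T→67T]: ω = 2673.4522×32/67 = 1276.8727 rpm, dir flips to +; running = +1276.8727
Stage 5 [67T→20T]: ω = 1276.8727×67/20 = 4277.5236 rpm, dir flips to −; running = −4277.5236
Stage 6 [20T→42T]: ω = 4277.5236×20/42 = 2036.9160 rpm, dir flips to +; running = +2036.9160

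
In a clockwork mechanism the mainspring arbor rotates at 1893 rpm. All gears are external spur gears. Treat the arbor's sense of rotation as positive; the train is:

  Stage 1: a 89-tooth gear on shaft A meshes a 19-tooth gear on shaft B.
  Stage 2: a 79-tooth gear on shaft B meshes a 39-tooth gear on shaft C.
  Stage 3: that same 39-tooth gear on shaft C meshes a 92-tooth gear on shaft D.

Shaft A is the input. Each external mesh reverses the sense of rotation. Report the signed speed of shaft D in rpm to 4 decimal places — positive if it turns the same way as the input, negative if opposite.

Stage 1 [89T→19T]: ω = 1893.0000×89/19 = 8867.2105 rpm, dir flips to −; running = −8867.2105
Stage 2 [79T→39T]: ω = 8867.2105×79/39 = 17961.7854 rpm, dir flips to +; running = +17961.7854
Stage 3 [39T→92T]: ω = 17961.7854×39/92 = 7614.2351 rpm, dir flips to −; running = −7614.2351

-7614.2351 rpm (opposite to input, |ω| = 7614.2351 rpm)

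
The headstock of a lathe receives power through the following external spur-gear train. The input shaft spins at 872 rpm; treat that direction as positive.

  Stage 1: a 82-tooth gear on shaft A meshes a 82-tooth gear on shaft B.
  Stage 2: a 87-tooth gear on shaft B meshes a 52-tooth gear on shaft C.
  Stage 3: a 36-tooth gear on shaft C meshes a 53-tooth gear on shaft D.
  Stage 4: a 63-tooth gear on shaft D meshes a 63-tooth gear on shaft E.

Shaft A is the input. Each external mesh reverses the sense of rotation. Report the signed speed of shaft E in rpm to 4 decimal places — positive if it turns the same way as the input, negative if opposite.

+990.9666 rpm (same as input, |ω| = 990.9666 rpm)

Stage 1 [82T→82T]: ω = 872.0000×82/82 = 872.0000 rpm, dir flips to −; running = −872.0000
Stage 2 [87T→52T]: ω = 872.0000×87/52 = 1458.9231 rpm, dir flips to +; running = +1458.9231
Stage 3 [36T→53T]: ω = 1458.9231×36/53 = 990.9666 rpm, dir flips to −; running = −990.9666
Stage 4 [63T→63T]: ω = 990.9666×63/63 = 990.9666 rpm, dir flips to +; running = +990.9666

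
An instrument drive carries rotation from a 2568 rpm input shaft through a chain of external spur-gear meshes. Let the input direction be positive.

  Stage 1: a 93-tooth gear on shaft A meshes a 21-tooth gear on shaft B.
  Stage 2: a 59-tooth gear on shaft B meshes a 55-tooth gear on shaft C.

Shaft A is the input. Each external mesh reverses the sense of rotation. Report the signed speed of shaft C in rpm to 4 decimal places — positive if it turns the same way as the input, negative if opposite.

Stage 1 [93T→21T]: ω = 2568.0000×93/21 = 11372.5714 rpm, dir flips to −; running = −11372.5714
Stage 2 [59T→55T]: ω = 11372.5714×59/55 = 12199.6675 rpm, dir flips to +; running = +12199.6675

+12199.6675 rpm (same as input, |ω| = 12199.6675 rpm)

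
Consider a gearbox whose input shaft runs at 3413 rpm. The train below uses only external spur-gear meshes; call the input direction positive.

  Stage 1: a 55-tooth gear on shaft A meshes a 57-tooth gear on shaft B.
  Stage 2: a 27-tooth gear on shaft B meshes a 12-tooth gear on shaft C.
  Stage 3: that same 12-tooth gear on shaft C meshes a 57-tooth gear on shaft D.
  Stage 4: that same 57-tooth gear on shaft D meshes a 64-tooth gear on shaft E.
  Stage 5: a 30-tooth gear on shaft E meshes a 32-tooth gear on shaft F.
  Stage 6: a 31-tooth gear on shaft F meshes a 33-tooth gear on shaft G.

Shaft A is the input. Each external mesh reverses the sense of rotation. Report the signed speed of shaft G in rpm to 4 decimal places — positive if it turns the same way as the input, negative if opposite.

+1223.5647 rpm (same as input, |ω| = 1223.5647 rpm)

Stage 1 [55T→57T]: ω = 3413.0000×55/57 = 3293.2456 rpm, dir flips to −; running = −3293.2456
Stage 2 [27T→12T]: ω = 3293.2456×27/12 = 7409.8026 rpm, dir flips to +; running = +7409.8026
Stage 3 [12T→57T]: ω = 7409.8026×12/57 = 1559.9584 rpm, dir flips to −; running = −1559.9584
Stage 4 [57T→64T]: ω = 1559.9584×57/64 = 1389.3380 rpm, dir flips to +; running = +1389.3380
Stage 5 [30T→32T]: ω = 1389.3380×30/32 = 1302.5044 rpm, dir flips to −; running = −1302.5044
Stage 6 [31T→33T]: ω = 1302.5044×31/33 = 1223.5647 rpm, dir flips to +; running = +1223.5647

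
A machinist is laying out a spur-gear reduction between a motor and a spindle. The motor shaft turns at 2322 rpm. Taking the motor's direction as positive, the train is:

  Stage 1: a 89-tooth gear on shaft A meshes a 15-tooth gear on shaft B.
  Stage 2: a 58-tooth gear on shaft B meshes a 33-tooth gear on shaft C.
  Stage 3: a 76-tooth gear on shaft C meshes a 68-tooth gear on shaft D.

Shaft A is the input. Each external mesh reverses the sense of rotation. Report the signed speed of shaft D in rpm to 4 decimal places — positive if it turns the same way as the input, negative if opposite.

-27063.2342 rpm (opposite to input, |ω| = 27063.2342 rpm)

Stage 1 [89T→15T]: ω = 2322.0000×89/15 = 13777.2000 rpm, dir flips to −; running = −13777.2000
Stage 2 [58T→33T]: ω = 13777.2000×58/33 = 24214.4727 rpm, dir flips to +; running = +24214.4727
Stage 3 [76T→68T]: ω = 24214.4727×76/68 = 27063.2342 rpm, dir flips to −; running = −27063.2342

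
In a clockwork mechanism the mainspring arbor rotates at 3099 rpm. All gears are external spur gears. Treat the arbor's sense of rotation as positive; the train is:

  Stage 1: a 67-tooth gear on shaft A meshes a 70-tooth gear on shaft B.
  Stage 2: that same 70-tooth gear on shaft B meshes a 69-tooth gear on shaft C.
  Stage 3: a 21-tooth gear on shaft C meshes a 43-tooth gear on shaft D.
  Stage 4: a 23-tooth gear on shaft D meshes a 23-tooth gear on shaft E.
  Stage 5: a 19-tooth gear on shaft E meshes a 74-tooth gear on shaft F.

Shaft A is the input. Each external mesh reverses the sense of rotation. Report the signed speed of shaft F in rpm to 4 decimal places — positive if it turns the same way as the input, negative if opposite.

-377.3288 rpm (opposite to input, |ω| = 377.3288 rpm)

Stage 1 [67T→70T]: ω = 3099.0000×67/70 = 2966.1857 rpm, dir flips to −; running = −2966.1857
Stage 2 [70T→69T]: ω = 2966.1857×70/69 = 3009.1739 rpm, dir flips to +; running = +3009.1739
Stage 3 [21T→43T]: ω = 3009.1739×21/43 = 1469.5966 rpm, dir flips to −; running = −1469.5966
Stage 4 [23T→23T]: ω = 1469.5966×23/23 = 1469.5966 rpm, dir flips to +; running = +1469.5966
Stage 5 [19T→74T]: ω = 1469.5966×19/74 = 377.3288 rpm, dir flips to −; running = −377.3288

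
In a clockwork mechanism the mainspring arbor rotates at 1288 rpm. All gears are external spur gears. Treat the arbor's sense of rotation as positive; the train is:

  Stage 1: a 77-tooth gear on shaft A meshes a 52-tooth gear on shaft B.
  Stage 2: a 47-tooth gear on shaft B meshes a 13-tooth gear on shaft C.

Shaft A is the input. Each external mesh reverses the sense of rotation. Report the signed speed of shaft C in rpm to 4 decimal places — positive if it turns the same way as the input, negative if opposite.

Stage 1 [77T→52T]: ω = 1288.0000×77/52 = 1907.2308 rpm, dir flips to −; running = −1907.2308
Stage 2 [47T→13T]: ω = 1907.2308×47/13 = 6895.3728 rpm, dir flips to +; running = +6895.3728

+6895.3728 rpm (same as input, |ω| = 6895.3728 rpm)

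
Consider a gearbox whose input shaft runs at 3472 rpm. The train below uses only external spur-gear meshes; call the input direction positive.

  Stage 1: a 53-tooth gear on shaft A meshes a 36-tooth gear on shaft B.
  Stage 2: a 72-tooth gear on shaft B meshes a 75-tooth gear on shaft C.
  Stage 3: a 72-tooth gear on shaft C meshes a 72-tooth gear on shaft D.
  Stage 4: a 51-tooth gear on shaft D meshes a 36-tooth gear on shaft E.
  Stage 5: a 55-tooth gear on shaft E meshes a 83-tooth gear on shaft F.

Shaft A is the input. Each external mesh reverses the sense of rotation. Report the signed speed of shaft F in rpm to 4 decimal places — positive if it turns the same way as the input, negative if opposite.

-4606.5585 rpm (opposite to input, |ω| = 4606.5585 rpm)

Stage 1 [53T→36T]: ω = 3472.0000×53/36 = 5111.5556 rpm, dir flips to −; running = −5111.5556
Stage 2 [72T→75T]: ω = 5111.5556×72/75 = 4907.0933 rpm, dir flips to +; running = +4907.0933
Stage 3 [72T→72T]: ω = 4907.0933×72/72 = 4907.0933 rpm, dir flips to −; running = −4907.0933
Stage 4 [51T→36T]: ω = 4907.0933×51/36 = 6951.7156 rpm, dir flips to +; running = +6951.7156
Stage 5 [55T→83T]: ω = 6951.7156×55/83 = 4606.5585 rpm, dir flips to −; running = −4606.5585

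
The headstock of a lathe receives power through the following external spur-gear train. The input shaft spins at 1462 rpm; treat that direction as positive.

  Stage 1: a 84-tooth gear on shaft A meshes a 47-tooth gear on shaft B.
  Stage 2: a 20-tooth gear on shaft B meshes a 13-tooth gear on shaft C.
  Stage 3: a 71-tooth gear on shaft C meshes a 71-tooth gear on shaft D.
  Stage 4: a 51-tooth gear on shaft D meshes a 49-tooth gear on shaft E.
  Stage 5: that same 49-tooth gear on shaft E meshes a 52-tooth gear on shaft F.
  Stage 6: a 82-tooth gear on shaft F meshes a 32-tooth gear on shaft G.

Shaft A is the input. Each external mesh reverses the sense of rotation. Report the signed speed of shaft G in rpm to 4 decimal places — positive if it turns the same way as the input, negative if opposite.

Stage 1 [84T→47T]: ω = 1462.0000×84/47 = 2612.9362 rpm, dir flips to −; running = −2612.9362
Stage 2 [20T→13T]: ω = 2612.9362×20/13 = 4019.9018 rpm, dir flips to +; running = +4019.9018
Stage 3 [71T→71T]: ω = 4019.9018×71/71 = 4019.9018 rpm, dir flips to −; running = −4019.9018
Stage 4 [51T→49T]: ω = 4019.9018×51/49 = 4183.9794 rpm, dir flips to +; running = +4183.9794
Stage 5 [49T→52T]: ω = 4183.9794×49/52 = 3942.5960 rpm, dir flips to −; running = −3942.5960
Stage 6 [82T→32T]: ω = 3942.5960×82/32 = 10102.9022 rpm, dir flips to +; running = +10102.9022

+10102.9022 rpm (same as input, |ω| = 10102.9022 rpm)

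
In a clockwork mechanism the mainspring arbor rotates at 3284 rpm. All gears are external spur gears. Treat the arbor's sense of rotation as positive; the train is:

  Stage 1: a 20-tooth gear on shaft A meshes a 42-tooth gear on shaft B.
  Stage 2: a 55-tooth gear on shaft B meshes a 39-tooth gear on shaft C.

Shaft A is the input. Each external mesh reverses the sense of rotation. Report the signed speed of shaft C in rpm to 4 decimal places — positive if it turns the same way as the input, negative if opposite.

Stage 1 [20T→42T]: ω = 3284.0000×20/42 = 1563.8095 rpm, dir flips to −; running = −1563.8095
Stage 2 [55T→39T]: ω = 1563.8095×55/39 = 2205.3724 rpm, dir flips to +; running = +2205.3724

+2205.3724 rpm (same as input, |ω| = 2205.3724 rpm)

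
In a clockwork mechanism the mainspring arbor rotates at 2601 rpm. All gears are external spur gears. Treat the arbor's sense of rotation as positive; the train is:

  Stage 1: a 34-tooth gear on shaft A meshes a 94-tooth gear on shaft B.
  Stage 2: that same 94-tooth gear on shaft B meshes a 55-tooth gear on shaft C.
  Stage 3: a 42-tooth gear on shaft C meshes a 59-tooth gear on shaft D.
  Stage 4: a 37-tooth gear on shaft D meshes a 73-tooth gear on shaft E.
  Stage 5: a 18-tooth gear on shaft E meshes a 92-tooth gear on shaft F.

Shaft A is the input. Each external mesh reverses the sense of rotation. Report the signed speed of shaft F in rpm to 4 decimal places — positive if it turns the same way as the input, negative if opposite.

Stage 1 [34T→94T]: ω = 2601.0000×34/94 = 940.7872 rpm, dir flips to −; running = −940.7872
Stage 2 [94T→55T]: ω = 940.7872×94/55 = 1607.8909 rpm, dir flips to +; running = +1607.8909
Stage 3 [42T→59T]: ω = 1607.8909×42/59 = 1144.6003 rpm, dir flips to −; running = −1144.6003
Stage 4 [37T→73T]: ω = 1144.6003×37/73 = 580.1399 rpm, dir flips to +; running = +580.1399
Stage 5 [18T→92T]: ω = 580.1399×18/92 = 113.5056 rpm, dir flips to −; running = −113.5056

-113.5056 rpm (opposite to input, |ω| = 113.5056 rpm)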